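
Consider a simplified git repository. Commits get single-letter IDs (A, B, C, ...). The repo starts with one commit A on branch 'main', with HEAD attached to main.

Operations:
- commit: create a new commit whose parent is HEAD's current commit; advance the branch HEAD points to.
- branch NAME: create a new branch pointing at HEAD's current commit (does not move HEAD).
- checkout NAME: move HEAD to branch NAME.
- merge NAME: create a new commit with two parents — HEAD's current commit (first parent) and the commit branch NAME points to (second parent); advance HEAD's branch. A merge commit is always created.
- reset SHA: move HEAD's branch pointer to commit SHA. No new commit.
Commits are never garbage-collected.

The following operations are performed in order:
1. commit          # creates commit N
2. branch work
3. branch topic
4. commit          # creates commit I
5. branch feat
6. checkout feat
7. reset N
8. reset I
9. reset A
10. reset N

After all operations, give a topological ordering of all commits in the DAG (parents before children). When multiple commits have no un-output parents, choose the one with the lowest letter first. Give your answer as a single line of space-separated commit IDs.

Answer: A N I

Derivation:
After op 1 (commit): HEAD=main@N [main=N]
After op 2 (branch): HEAD=main@N [main=N work=N]
After op 3 (branch): HEAD=main@N [main=N topic=N work=N]
After op 4 (commit): HEAD=main@I [main=I topic=N work=N]
After op 5 (branch): HEAD=main@I [feat=I main=I topic=N work=N]
After op 6 (checkout): HEAD=feat@I [feat=I main=I topic=N work=N]
After op 7 (reset): HEAD=feat@N [feat=N main=I topic=N work=N]
After op 8 (reset): HEAD=feat@I [feat=I main=I topic=N work=N]
After op 9 (reset): HEAD=feat@A [feat=A main=I topic=N work=N]
After op 10 (reset): HEAD=feat@N [feat=N main=I topic=N work=N]
commit A: parents=[]
commit I: parents=['N']
commit N: parents=['A']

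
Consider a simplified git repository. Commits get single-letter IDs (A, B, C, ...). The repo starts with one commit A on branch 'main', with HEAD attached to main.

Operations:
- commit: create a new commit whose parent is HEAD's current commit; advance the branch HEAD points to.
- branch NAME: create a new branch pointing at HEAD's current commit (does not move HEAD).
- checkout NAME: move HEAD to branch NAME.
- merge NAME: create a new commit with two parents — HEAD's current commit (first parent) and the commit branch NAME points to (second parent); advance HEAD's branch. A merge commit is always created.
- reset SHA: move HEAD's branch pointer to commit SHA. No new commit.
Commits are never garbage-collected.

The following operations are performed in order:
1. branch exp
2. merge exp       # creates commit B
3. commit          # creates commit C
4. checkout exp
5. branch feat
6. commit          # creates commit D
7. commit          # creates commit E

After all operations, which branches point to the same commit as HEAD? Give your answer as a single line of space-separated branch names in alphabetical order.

After op 1 (branch): HEAD=main@A [exp=A main=A]
After op 2 (merge): HEAD=main@B [exp=A main=B]
After op 3 (commit): HEAD=main@C [exp=A main=C]
After op 4 (checkout): HEAD=exp@A [exp=A main=C]
After op 5 (branch): HEAD=exp@A [exp=A feat=A main=C]
After op 6 (commit): HEAD=exp@D [exp=D feat=A main=C]
After op 7 (commit): HEAD=exp@E [exp=E feat=A main=C]

Answer: exp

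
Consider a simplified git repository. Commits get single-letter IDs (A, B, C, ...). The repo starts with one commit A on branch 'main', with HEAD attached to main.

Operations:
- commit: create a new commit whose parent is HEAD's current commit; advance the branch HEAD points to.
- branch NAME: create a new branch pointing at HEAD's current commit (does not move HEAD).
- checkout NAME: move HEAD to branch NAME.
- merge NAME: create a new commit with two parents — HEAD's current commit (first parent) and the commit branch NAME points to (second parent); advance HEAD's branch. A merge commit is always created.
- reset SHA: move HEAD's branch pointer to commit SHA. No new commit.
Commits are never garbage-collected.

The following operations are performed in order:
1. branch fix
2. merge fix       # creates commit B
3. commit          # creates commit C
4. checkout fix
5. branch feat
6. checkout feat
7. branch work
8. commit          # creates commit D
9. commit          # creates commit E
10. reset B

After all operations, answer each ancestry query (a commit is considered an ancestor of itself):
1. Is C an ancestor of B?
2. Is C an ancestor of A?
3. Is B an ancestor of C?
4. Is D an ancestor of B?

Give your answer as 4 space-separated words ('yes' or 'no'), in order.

After op 1 (branch): HEAD=main@A [fix=A main=A]
After op 2 (merge): HEAD=main@B [fix=A main=B]
After op 3 (commit): HEAD=main@C [fix=A main=C]
After op 4 (checkout): HEAD=fix@A [fix=A main=C]
After op 5 (branch): HEAD=fix@A [feat=A fix=A main=C]
After op 6 (checkout): HEAD=feat@A [feat=A fix=A main=C]
After op 7 (branch): HEAD=feat@A [feat=A fix=A main=C work=A]
After op 8 (commit): HEAD=feat@D [feat=D fix=A main=C work=A]
After op 9 (commit): HEAD=feat@E [feat=E fix=A main=C work=A]
After op 10 (reset): HEAD=feat@B [feat=B fix=A main=C work=A]
ancestors(B) = {A,B}; C in? no
ancestors(A) = {A}; C in? no
ancestors(C) = {A,B,C}; B in? yes
ancestors(B) = {A,B}; D in? no

Answer: no no yes no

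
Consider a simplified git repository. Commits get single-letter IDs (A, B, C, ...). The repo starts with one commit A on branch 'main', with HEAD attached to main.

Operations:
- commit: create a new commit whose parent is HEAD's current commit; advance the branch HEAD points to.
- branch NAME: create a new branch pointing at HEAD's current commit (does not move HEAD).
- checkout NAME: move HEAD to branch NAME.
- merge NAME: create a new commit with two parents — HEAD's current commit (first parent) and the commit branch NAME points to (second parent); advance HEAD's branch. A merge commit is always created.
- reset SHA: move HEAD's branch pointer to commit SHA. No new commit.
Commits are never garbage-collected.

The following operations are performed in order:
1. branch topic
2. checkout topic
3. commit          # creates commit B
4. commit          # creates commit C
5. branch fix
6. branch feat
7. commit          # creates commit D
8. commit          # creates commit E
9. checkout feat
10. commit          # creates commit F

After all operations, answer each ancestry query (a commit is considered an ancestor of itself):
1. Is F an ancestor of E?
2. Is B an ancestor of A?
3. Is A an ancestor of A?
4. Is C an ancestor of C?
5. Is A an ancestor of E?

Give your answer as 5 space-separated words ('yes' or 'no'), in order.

After op 1 (branch): HEAD=main@A [main=A topic=A]
After op 2 (checkout): HEAD=topic@A [main=A topic=A]
After op 3 (commit): HEAD=topic@B [main=A topic=B]
After op 4 (commit): HEAD=topic@C [main=A topic=C]
After op 5 (branch): HEAD=topic@C [fix=C main=A topic=C]
After op 6 (branch): HEAD=topic@C [feat=C fix=C main=A topic=C]
After op 7 (commit): HEAD=topic@D [feat=C fix=C main=A topic=D]
After op 8 (commit): HEAD=topic@E [feat=C fix=C main=A topic=E]
After op 9 (checkout): HEAD=feat@C [feat=C fix=C main=A topic=E]
After op 10 (commit): HEAD=feat@F [feat=F fix=C main=A topic=E]
ancestors(E) = {A,B,C,D,E}; F in? no
ancestors(A) = {A}; B in? no
ancestors(A) = {A}; A in? yes
ancestors(C) = {A,B,C}; C in? yes
ancestors(E) = {A,B,C,D,E}; A in? yes

Answer: no no yes yes yes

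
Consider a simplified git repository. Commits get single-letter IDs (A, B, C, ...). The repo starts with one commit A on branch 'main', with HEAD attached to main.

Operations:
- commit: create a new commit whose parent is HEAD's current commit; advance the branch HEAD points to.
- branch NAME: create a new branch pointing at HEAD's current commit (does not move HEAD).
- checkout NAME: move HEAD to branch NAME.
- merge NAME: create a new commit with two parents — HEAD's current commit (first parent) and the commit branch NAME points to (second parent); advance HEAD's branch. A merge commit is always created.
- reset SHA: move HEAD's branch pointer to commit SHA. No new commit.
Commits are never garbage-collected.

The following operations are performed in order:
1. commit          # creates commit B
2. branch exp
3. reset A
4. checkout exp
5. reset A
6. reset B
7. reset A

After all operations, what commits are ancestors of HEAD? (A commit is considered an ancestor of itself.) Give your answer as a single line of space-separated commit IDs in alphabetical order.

Answer: A

Derivation:
After op 1 (commit): HEAD=main@B [main=B]
After op 2 (branch): HEAD=main@B [exp=B main=B]
After op 3 (reset): HEAD=main@A [exp=B main=A]
After op 4 (checkout): HEAD=exp@B [exp=B main=A]
After op 5 (reset): HEAD=exp@A [exp=A main=A]
After op 6 (reset): HEAD=exp@B [exp=B main=A]
After op 7 (reset): HEAD=exp@A [exp=A main=A]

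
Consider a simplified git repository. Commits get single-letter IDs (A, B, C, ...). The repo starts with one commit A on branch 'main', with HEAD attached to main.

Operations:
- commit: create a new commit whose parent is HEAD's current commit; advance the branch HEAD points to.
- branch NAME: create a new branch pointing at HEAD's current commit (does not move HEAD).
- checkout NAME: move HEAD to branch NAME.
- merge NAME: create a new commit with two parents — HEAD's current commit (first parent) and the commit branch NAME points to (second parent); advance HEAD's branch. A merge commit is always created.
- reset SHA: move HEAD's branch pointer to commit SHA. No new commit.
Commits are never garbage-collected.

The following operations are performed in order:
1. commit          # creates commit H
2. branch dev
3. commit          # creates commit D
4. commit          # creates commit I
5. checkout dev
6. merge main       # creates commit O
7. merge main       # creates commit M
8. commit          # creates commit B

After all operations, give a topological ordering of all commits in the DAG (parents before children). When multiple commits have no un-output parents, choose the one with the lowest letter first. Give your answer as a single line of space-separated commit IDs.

Answer: A H D I O M B

Derivation:
After op 1 (commit): HEAD=main@H [main=H]
After op 2 (branch): HEAD=main@H [dev=H main=H]
After op 3 (commit): HEAD=main@D [dev=H main=D]
After op 4 (commit): HEAD=main@I [dev=H main=I]
After op 5 (checkout): HEAD=dev@H [dev=H main=I]
After op 6 (merge): HEAD=dev@O [dev=O main=I]
After op 7 (merge): HEAD=dev@M [dev=M main=I]
After op 8 (commit): HEAD=dev@B [dev=B main=I]
commit A: parents=[]
commit B: parents=['M']
commit D: parents=['H']
commit H: parents=['A']
commit I: parents=['D']
commit M: parents=['O', 'I']
commit O: parents=['H', 'I']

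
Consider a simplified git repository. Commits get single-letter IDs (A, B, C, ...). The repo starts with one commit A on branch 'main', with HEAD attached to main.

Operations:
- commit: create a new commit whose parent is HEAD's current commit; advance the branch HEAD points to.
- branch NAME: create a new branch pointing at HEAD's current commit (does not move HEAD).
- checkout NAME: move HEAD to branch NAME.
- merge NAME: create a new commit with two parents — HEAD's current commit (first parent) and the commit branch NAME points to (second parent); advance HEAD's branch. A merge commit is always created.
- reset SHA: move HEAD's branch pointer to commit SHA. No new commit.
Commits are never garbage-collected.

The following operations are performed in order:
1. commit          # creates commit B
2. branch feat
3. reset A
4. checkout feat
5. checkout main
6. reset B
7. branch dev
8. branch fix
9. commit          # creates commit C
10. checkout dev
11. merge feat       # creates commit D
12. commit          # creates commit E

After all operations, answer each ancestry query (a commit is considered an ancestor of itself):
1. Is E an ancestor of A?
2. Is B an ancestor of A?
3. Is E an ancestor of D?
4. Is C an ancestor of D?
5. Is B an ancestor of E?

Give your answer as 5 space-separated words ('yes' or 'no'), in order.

After op 1 (commit): HEAD=main@B [main=B]
After op 2 (branch): HEAD=main@B [feat=B main=B]
After op 3 (reset): HEAD=main@A [feat=B main=A]
After op 4 (checkout): HEAD=feat@B [feat=B main=A]
After op 5 (checkout): HEAD=main@A [feat=B main=A]
After op 6 (reset): HEAD=main@B [feat=B main=B]
After op 7 (branch): HEAD=main@B [dev=B feat=B main=B]
After op 8 (branch): HEAD=main@B [dev=B feat=B fix=B main=B]
After op 9 (commit): HEAD=main@C [dev=B feat=B fix=B main=C]
After op 10 (checkout): HEAD=dev@B [dev=B feat=B fix=B main=C]
After op 11 (merge): HEAD=dev@D [dev=D feat=B fix=B main=C]
After op 12 (commit): HEAD=dev@E [dev=E feat=B fix=B main=C]
ancestors(A) = {A}; E in? no
ancestors(A) = {A}; B in? no
ancestors(D) = {A,B,D}; E in? no
ancestors(D) = {A,B,D}; C in? no
ancestors(E) = {A,B,D,E}; B in? yes

Answer: no no no no yes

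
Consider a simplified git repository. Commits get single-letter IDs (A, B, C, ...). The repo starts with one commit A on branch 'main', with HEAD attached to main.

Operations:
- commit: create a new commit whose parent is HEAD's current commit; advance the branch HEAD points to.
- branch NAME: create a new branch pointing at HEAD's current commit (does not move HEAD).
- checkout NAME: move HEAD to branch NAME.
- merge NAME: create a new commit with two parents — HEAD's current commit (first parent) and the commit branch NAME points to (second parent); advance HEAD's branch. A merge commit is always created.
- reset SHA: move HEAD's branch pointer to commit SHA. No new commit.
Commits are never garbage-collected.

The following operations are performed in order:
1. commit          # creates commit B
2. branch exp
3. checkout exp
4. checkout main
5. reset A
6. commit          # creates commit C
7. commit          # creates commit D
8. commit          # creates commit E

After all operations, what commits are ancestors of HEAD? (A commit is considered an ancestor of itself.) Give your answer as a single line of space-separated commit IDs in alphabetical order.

After op 1 (commit): HEAD=main@B [main=B]
After op 2 (branch): HEAD=main@B [exp=B main=B]
After op 3 (checkout): HEAD=exp@B [exp=B main=B]
After op 4 (checkout): HEAD=main@B [exp=B main=B]
After op 5 (reset): HEAD=main@A [exp=B main=A]
After op 6 (commit): HEAD=main@C [exp=B main=C]
After op 7 (commit): HEAD=main@D [exp=B main=D]
After op 8 (commit): HEAD=main@E [exp=B main=E]

Answer: A C D E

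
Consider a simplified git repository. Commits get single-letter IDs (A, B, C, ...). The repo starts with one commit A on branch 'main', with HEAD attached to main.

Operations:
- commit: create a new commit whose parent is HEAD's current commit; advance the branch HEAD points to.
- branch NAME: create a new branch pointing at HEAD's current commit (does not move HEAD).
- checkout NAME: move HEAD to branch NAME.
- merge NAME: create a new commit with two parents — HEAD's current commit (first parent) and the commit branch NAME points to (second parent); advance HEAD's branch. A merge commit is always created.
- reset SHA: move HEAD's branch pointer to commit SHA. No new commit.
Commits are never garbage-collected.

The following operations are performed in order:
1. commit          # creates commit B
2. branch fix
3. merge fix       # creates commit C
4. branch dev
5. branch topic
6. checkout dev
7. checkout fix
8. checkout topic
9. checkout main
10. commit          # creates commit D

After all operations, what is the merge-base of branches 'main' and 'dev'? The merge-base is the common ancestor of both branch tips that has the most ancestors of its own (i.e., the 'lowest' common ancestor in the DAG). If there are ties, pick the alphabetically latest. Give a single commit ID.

Answer: C

Derivation:
After op 1 (commit): HEAD=main@B [main=B]
After op 2 (branch): HEAD=main@B [fix=B main=B]
After op 3 (merge): HEAD=main@C [fix=B main=C]
After op 4 (branch): HEAD=main@C [dev=C fix=B main=C]
After op 5 (branch): HEAD=main@C [dev=C fix=B main=C topic=C]
After op 6 (checkout): HEAD=dev@C [dev=C fix=B main=C topic=C]
After op 7 (checkout): HEAD=fix@B [dev=C fix=B main=C topic=C]
After op 8 (checkout): HEAD=topic@C [dev=C fix=B main=C topic=C]
After op 9 (checkout): HEAD=main@C [dev=C fix=B main=C topic=C]
After op 10 (commit): HEAD=main@D [dev=C fix=B main=D topic=C]
ancestors(main=D): ['A', 'B', 'C', 'D']
ancestors(dev=C): ['A', 'B', 'C']
common: ['A', 'B', 'C']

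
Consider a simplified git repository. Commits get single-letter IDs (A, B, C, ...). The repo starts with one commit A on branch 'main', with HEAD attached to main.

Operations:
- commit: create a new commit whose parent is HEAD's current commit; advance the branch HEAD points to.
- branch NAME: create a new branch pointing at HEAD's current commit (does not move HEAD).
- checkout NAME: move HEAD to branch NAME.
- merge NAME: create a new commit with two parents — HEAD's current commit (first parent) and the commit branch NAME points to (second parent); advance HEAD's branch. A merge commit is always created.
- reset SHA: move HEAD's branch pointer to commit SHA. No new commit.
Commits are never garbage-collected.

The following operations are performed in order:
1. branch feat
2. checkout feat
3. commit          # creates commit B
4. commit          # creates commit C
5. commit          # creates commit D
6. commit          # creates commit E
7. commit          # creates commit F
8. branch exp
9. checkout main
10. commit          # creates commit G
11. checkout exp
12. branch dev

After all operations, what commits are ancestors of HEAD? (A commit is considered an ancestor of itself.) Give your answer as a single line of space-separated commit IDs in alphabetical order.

Answer: A B C D E F

Derivation:
After op 1 (branch): HEAD=main@A [feat=A main=A]
After op 2 (checkout): HEAD=feat@A [feat=A main=A]
After op 3 (commit): HEAD=feat@B [feat=B main=A]
After op 4 (commit): HEAD=feat@C [feat=C main=A]
After op 5 (commit): HEAD=feat@D [feat=D main=A]
After op 6 (commit): HEAD=feat@E [feat=E main=A]
After op 7 (commit): HEAD=feat@F [feat=F main=A]
After op 8 (branch): HEAD=feat@F [exp=F feat=F main=A]
After op 9 (checkout): HEAD=main@A [exp=F feat=F main=A]
After op 10 (commit): HEAD=main@G [exp=F feat=F main=G]
After op 11 (checkout): HEAD=exp@F [exp=F feat=F main=G]
After op 12 (branch): HEAD=exp@F [dev=F exp=F feat=F main=G]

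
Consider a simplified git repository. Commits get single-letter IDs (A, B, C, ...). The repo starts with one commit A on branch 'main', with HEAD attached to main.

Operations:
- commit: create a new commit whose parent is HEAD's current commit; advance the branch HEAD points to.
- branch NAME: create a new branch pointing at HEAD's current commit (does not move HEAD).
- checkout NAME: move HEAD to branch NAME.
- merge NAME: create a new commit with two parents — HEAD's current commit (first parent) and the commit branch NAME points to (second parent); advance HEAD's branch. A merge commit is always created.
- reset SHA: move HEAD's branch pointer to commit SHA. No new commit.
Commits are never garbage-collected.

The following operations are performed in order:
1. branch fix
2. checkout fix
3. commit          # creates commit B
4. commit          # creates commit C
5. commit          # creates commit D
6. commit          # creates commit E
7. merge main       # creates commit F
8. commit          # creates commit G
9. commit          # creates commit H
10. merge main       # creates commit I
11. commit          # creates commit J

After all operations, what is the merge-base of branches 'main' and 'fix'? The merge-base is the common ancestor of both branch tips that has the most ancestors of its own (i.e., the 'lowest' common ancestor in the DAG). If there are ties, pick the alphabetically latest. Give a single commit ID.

Answer: A

Derivation:
After op 1 (branch): HEAD=main@A [fix=A main=A]
After op 2 (checkout): HEAD=fix@A [fix=A main=A]
After op 3 (commit): HEAD=fix@B [fix=B main=A]
After op 4 (commit): HEAD=fix@C [fix=C main=A]
After op 5 (commit): HEAD=fix@D [fix=D main=A]
After op 6 (commit): HEAD=fix@E [fix=E main=A]
After op 7 (merge): HEAD=fix@F [fix=F main=A]
After op 8 (commit): HEAD=fix@G [fix=G main=A]
After op 9 (commit): HEAD=fix@H [fix=H main=A]
After op 10 (merge): HEAD=fix@I [fix=I main=A]
After op 11 (commit): HEAD=fix@J [fix=J main=A]
ancestors(main=A): ['A']
ancestors(fix=J): ['A', 'B', 'C', 'D', 'E', 'F', 'G', 'H', 'I', 'J']
common: ['A']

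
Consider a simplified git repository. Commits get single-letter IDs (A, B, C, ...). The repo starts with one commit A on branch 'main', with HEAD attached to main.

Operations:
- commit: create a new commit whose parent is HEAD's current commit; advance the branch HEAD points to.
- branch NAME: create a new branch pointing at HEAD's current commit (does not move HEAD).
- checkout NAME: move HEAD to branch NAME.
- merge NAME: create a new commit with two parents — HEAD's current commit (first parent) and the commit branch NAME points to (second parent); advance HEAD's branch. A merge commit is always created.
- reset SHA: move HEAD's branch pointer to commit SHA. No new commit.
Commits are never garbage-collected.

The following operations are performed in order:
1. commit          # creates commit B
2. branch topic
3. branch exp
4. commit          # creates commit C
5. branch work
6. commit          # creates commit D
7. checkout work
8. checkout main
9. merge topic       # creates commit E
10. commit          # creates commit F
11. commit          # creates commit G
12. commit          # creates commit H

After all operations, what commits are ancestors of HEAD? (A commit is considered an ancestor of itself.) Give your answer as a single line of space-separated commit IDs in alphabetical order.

Answer: A B C D E F G H

Derivation:
After op 1 (commit): HEAD=main@B [main=B]
After op 2 (branch): HEAD=main@B [main=B topic=B]
After op 3 (branch): HEAD=main@B [exp=B main=B topic=B]
After op 4 (commit): HEAD=main@C [exp=B main=C topic=B]
After op 5 (branch): HEAD=main@C [exp=B main=C topic=B work=C]
After op 6 (commit): HEAD=main@D [exp=B main=D topic=B work=C]
After op 7 (checkout): HEAD=work@C [exp=B main=D topic=B work=C]
After op 8 (checkout): HEAD=main@D [exp=B main=D topic=B work=C]
After op 9 (merge): HEAD=main@E [exp=B main=E topic=B work=C]
After op 10 (commit): HEAD=main@F [exp=B main=F topic=B work=C]
After op 11 (commit): HEAD=main@G [exp=B main=G topic=B work=C]
After op 12 (commit): HEAD=main@H [exp=B main=H topic=B work=C]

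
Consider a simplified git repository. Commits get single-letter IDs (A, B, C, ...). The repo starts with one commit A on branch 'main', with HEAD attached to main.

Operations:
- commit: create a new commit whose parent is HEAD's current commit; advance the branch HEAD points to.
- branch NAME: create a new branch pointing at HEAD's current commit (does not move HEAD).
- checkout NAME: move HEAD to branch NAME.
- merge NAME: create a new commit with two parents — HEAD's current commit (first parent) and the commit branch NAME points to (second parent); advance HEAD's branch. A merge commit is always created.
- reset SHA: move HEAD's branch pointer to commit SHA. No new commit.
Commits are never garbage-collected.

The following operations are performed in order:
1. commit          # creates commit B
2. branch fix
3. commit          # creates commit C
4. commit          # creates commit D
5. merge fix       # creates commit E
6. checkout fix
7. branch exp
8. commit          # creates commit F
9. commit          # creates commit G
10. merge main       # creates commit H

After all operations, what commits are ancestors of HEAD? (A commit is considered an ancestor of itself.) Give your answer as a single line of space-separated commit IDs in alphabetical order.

After op 1 (commit): HEAD=main@B [main=B]
After op 2 (branch): HEAD=main@B [fix=B main=B]
After op 3 (commit): HEAD=main@C [fix=B main=C]
After op 4 (commit): HEAD=main@D [fix=B main=D]
After op 5 (merge): HEAD=main@E [fix=B main=E]
After op 6 (checkout): HEAD=fix@B [fix=B main=E]
After op 7 (branch): HEAD=fix@B [exp=B fix=B main=E]
After op 8 (commit): HEAD=fix@F [exp=B fix=F main=E]
After op 9 (commit): HEAD=fix@G [exp=B fix=G main=E]
After op 10 (merge): HEAD=fix@H [exp=B fix=H main=E]

Answer: A B C D E F G H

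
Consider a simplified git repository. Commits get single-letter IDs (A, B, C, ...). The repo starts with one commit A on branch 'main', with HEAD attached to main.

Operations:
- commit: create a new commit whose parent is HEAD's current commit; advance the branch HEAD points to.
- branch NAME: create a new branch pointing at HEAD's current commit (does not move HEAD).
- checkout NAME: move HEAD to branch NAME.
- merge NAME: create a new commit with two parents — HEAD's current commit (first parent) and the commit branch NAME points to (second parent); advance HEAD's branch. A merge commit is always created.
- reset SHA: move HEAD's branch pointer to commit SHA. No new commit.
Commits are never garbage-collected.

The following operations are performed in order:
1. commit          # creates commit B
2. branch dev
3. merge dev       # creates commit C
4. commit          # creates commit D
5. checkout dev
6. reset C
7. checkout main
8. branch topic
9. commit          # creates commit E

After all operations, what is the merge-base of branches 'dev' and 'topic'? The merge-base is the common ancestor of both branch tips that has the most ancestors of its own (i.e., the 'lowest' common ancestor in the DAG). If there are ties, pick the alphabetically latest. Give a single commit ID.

Answer: C

Derivation:
After op 1 (commit): HEAD=main@B [main=B]
After op 2 (branch): HEAD=main@B [dev=B main=B]
After op 3 (merge): HEAD=main@C [dev=B main=C]
After op 4 (commit): HEAD=main@D [dev=B main=D]
After op 5 (checkout): HEAD=dev@B [dev=B main=D]
After op 6 (reset): HEAD=dev@C [dev=C main=D]
After op 7 (checkout): HEAD=main@D [dev=C main=D]
After op 8 (branch): HEAD=main@D [dev=C main=D topic=D]
After op 9 (commit): HEAD=main@E [dev=C main=E topic=D]
ancestors(dev=C): ['A', 'B', 'C']
ancestors(topic=D): ['A', 'B', 'C', 'D']
common: ['A', 'B', 'C']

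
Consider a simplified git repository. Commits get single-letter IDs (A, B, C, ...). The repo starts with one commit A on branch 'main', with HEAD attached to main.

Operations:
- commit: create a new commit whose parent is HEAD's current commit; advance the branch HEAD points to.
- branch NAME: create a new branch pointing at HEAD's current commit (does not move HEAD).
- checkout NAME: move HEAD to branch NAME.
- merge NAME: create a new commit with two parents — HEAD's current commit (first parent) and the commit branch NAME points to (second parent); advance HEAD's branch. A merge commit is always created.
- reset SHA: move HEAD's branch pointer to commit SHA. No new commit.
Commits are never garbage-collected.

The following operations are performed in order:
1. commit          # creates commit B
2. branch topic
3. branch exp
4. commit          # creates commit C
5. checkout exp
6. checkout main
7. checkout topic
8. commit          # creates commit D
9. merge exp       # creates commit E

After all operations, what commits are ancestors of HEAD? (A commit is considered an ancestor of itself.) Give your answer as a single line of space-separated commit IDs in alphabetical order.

After op 1 (commit): HEAD=main@B [main=B]
After op 2 (branch): HEAD=main@B [main=B topic=B]
After op 3 (branch): HEAD=main@B [exp=B main=B topic=B]
After op 4 (commit): HEAD=main@C [exp=B main=C topic=B]
After op 5 (checkout): HEAD=exp@B [exp=B main=C topic=B]
After op 6 (checkout): HEAD=main@C [exp=B main=C topic=B]
After op 7 (checkout): HEAD=topic@B [exp=B main=C topic=B]
After op 8 (commit): HEAD=topic@D [exp=B main=C topic=D]
After op 9 (merge): HEAD=topic@E [exp=B main=C topic=E]

Answer: A B D E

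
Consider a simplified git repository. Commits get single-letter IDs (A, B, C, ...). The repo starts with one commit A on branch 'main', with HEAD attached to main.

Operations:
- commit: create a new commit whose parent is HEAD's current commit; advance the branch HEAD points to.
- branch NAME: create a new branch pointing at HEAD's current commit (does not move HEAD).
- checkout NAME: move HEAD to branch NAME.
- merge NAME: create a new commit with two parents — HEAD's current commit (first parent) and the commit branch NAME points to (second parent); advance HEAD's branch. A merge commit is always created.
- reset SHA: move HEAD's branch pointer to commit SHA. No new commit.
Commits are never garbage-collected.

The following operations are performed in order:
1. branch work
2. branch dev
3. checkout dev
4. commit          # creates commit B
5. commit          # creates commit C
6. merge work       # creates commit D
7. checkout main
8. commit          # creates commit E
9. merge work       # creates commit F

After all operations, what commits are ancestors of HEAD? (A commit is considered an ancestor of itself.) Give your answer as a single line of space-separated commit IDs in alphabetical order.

Answer: A E F

Derivation:
After op 1 (branch): HEAD=main@A [main=A work=A]
After op 2 (branch): HEAD=main@A [dev=A main=A work=A]
After op 3 (checkout): HEAD=dev@A [dev=A main=A work=A]
After op 4 (commit): HEAD=dev@B [dev=B main=A work=A]
After op 5 (commit): HEAD=dev@C [dev=C main=A work=A]
After op 6 (merge): HEAD=dev@D [dev=D main=A work=A]
After op 7 (checkout): HEAD=main@A [dev=D main=A work=A]
After op 8 (commit): HEAD=main@E [dev=D main=E work=A]
After op 9 (merge): HEAD=main@F [dev=D main=F work=A]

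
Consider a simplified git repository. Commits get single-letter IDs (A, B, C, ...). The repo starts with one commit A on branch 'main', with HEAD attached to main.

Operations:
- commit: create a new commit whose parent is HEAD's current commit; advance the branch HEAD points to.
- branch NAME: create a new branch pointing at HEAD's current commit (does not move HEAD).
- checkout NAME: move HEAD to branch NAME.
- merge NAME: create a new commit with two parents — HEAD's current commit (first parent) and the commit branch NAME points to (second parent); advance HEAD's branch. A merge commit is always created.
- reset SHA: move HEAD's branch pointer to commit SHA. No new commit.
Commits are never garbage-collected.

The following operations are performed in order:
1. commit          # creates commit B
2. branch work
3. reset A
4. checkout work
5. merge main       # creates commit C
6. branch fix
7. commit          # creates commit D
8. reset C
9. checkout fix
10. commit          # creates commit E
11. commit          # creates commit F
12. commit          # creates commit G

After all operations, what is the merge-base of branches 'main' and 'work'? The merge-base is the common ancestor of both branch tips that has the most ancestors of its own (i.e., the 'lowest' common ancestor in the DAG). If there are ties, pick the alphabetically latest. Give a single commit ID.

Answer: A

Derivation:
After op 1 (commit): HEAD=main@B [main=B]
After op 2 (branch): HEAD=main@B [main=B work=B]
After op 3 (reset): HEAD=main@A [main=A work=B]
After op 4 (checkout): HEAD=work@B [main=A work=B]
After op 5 (merge): HEAD=work@C [main=A work=C]
After op 6 (branch): HEAD=work@C [fix=C main=A work=C]
After op 7 (commit): HEAD=work@D [fix=C main=A work=D]
After op 8 (reset): HEAD=work@C [fix=C main=A work=C]
After op 9 (checkout): HEAD=fix@C [fix=C main=A work=C]
After op 10 (commit): HEAD=fix@E [fix=E main=A work=C]
After op 11 (commit): HEAD=fix@F [fix=F main=A work=C]
After op 12 (commit): HEAD=fix@G [fix=G main=A work=C]
ancestors(main=A): ['A']
ancestors(work=C): ['A', 'B', 'C']
common: ['A']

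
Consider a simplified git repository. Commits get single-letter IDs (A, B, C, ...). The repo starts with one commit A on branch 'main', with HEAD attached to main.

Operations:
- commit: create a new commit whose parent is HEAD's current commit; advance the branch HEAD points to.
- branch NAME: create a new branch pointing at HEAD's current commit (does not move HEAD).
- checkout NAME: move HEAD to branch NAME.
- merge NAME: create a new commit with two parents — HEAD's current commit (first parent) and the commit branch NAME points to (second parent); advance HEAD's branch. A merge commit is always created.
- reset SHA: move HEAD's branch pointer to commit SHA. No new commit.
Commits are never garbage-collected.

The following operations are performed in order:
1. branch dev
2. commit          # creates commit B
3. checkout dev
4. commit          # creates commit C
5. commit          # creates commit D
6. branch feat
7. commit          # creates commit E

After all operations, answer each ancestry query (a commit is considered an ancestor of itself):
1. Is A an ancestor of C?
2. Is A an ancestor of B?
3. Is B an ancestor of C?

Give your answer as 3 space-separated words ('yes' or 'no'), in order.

Answer: yes yes no

Derivation:
After op 1 (branch): HEAD=main@A [dev=A main=A]
After op 2 (commit): HEAD=main@B [dev=A main=B]
After op 3 (checkout): HEAD=dev@A [dev=A main=B]
After op 4 (commit): HEAD=dev@C [dev=C main=B]
After op 5 (commit): HEAD=dev@D [dev=D main=B]
After op 6 (branch): HEAD=dev@D [dev=D feat=D main=B]
After op 7 (commit): HEAD=dev@E [dev=E feat=D main=B]
ancestors(C) = {A,C}; A in? yes
ancestors(B) = {A,B}; A in? yes
ancestors(C) = {A,C}; B in? no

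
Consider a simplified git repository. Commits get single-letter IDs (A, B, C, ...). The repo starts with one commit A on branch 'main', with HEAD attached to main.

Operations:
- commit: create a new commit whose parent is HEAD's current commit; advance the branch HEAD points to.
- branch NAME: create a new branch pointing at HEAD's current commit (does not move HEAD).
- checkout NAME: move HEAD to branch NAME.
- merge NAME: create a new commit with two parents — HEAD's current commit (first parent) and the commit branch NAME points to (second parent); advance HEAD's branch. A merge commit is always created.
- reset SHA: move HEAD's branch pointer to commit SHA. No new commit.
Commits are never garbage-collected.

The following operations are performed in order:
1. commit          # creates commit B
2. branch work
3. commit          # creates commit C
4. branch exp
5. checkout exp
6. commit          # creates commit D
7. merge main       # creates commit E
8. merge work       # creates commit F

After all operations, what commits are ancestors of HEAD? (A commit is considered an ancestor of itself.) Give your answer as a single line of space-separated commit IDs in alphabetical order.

Answer: A B C D E F

Derivation:
After op 1 (commit): HEAD=main@B [main=B]
After op 2 (branch): HEAD=main@B [main=B work=B]
After op 3 (commit): HEAD=main@C [main=C work=B]
After op 4 (branch): HEAD=main@C [exp=C main=C work=B]
After op 5 (checkout): HEAD=exp@C [exp=C main=C work=B]
After op 6 (commit): HEAD=exp@D [exp=D main=C work=B]
After op 7 (merge): HEAD=exp@E [exp=E main=C work=B]
After op 8 (merge): HEAD=exp@F [exp=F main=C work=B]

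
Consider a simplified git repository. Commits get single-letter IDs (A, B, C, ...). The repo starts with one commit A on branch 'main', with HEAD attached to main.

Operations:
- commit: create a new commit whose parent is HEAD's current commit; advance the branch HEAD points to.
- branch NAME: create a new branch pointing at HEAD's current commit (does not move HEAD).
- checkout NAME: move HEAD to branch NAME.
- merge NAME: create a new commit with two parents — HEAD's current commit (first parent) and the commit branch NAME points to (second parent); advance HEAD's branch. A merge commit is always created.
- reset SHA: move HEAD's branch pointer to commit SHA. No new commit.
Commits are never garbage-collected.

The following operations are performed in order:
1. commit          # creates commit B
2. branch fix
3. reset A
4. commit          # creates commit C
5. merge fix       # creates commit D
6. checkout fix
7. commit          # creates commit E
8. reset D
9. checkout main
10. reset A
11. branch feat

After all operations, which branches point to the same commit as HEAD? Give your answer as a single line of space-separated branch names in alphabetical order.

After op 1 (commit): HEAD=main@B [main=B]
After op 2 (branch): HEAD=main@B [fix=B main=B]
After op 3 (reset): HEAD=main@A [fix=B main=A]
After op 4 (commit): HEAD=main@C [fix=B main=C]
After op 5 (merge): HEAD=main@D [fix=B main=D]
After op 6 (checkout): HEAD=fix@B [fix=B main=D]
After op 7 (commit): HEAD=fix@E [fix=E main=D]
After op 8 (reset): HEAD=fix@D [fix=D main=D]
After op 9 (checkout): HEAD=main@D [fix=D main=D]
After op 10 (reset): HEAD=main@A [fix=D main=A]
After op 11 (branch): HEAD=main@A [feat=A fix=D main=A]

Answer: feat main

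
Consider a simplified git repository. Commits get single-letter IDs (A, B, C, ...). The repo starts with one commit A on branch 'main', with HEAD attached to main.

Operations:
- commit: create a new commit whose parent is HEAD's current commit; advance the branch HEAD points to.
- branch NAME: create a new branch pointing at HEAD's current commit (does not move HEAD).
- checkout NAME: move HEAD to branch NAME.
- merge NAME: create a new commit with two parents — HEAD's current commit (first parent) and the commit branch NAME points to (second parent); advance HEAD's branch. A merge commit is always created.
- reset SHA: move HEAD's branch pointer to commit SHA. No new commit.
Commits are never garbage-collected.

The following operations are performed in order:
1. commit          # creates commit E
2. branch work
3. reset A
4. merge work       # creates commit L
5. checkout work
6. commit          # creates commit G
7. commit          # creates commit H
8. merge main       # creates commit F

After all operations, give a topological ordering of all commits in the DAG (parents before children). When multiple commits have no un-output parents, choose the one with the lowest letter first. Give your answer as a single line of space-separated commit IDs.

After op 1 (commit): HEAD=main@E [main=E]
After op 2 (branch): HEAD=main@E [main=E work=E]
After op 3 (reset): HEAD=main@A [main=A work=E]
After op 4 (merge): HEAD=main@L [main=L work=E]
After op 5 (checkout): HEAD=work@E [main=L work=E]
After op 6 (commit): HEAD=work@G [main=L work=G]
After op 7 (commit): HEAD=work@H [main=L work=H]
After op 8 (merge): HEAD=work@F [main=L work=F]
commit A: parents=[]
commit E: parents=['A']
commit F: parents=['H', 'L']
commit G: parents=['E']
commit H: parents=['G']
commit L: parents=['A', 'E']

Answer: A E G H L F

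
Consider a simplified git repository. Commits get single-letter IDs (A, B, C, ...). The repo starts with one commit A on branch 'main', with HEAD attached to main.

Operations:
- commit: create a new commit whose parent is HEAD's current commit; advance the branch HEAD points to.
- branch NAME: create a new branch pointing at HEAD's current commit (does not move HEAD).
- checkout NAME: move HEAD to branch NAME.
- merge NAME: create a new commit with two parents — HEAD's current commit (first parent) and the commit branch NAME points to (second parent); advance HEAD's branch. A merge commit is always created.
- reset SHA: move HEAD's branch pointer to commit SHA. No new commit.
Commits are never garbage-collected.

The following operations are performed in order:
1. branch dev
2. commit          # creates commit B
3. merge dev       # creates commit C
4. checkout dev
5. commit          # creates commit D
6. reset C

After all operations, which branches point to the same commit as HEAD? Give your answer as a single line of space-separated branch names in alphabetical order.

Answer: dev main

Derivation:
After op 1 (branch): HEAD=main@A [dev=A main=A]
After op 2 (commit): HEAD=main@B [dev=A main=B]
After op 3 (merge): HEAD=main@C [dev=A main=C]
After op 4 (checkout): HEAD=dev@A [dev=A main=C]
After op 5 (commit): HEAD=dev@D [dev=D main=C]
After op 6 (reset): HEAD=dev@C [dev=C main=C]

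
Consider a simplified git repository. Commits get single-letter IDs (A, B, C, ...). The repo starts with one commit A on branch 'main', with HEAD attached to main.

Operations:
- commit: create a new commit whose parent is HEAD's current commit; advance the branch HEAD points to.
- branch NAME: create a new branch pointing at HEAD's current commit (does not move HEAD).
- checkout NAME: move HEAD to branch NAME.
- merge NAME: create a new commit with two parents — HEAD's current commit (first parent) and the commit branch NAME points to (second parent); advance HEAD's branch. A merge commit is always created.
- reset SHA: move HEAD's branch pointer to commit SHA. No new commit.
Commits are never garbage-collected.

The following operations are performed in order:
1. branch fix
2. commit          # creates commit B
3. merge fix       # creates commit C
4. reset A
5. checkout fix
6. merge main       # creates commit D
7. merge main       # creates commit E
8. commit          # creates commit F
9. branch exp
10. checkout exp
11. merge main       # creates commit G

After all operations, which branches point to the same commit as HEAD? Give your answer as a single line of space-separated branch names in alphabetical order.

After op 1 (branch): HEAD=main@A [fix=A main=A]
After op 2 (commit): HEAD=main@B [fix=A main=B]
After op 3 (merge): HEAD=main@C [fix=A main=C]
After op 4 (reset): HEAD=main@A [fix=A main=A]
After op 5 (checkout): HEAD=fix@A [fix=A main=A]
After op 6 (merge): HEAD=fix@D [fix=D main=A]
After op 7 (merge): HEAD=fix@E [fix=E main=A]
After op 8 (commit): HEAD=fix@F [fix=F main=A]
After op 9 (branch): HEAD=fix@F [exp=F fix=F main=A]
After op 10 (checkout): HEAD=exp@F [exp=F fix=F main=A]
After op 11 (merge): HEAD=exp@G [exp=G fix=F main=A]

Answer: exp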